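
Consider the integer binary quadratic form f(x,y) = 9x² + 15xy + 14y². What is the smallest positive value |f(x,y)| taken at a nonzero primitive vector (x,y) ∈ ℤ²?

translate: b→-3 (≡15 mod 18), so (9,15,14)→(9,-3,8)
flip: (9,-3,8)→(8,3,9)
reduced (well bottom): (8,3,9) with a≤c, −a<b≤a
well minimum = a = 8

8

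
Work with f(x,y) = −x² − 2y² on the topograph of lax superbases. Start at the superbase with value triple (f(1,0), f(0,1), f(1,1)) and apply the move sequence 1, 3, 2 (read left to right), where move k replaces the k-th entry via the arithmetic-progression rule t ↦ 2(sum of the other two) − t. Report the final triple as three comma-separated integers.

start (-1,-2,-3) = (f(1,0),f(0,1),f(1,1))
replace slot 1: 2·((-2)+(-3)) − (-1) = -9 → (-9,-2,-3)
replace slot 3: 2·((-9)+(-2)) − (-3) = -19 → (-9,-2,-19)
replace slot 2: 2·((-9)+(-19)) − (-2) = -54 → (-9,-54,-19)

-9,-54,-19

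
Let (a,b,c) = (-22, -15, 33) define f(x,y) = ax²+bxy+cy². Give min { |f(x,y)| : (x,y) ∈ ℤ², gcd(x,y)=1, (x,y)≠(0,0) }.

descent: ρ → (33,15,-22)  [lands on river]
river: ρ → (-22,29,26)
river: ρ → (26,23,-25)
river: ρ → (-25,27,24)
river: ρ → (24,21,-28)
river: ρ → (-28,35,17)
river: ρ → (17,33,-30)
river: ρ → (-30,27,20)
river: ρ → (20,53,-4)
river: ρ → (-4,51,33)
closes: descent 1, river 10
min |a| on river = 4

4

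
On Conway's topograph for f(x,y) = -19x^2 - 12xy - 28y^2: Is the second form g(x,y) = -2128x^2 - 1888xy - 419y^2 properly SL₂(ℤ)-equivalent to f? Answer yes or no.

D₁ = -1984, D₂ = -1984
f is negative-definite; reduce −f:
−f: reduced (well bottom): (19,12,28) with a≤c, −a<b≤a
flip sign back: reduced form of f is (-19,-12,-28)
g is negative-definite; reduce −g:
−g: flip: (2128,1888,419)→(419,-1888,2128)
−g: translate: b→-212 (≡-1888 mod 838), so (419,-1888,2128)→(419,-212,28)
−g: flip: (419,-212,28)→(28,212,419)
−g: translate: b→-12 (≡212 mod 56), so (28,212,419)→(28,-12,19)
−g: flip: (28,-12,19)→(19,12,28)
−g: reduced (well bottom): (19,12,28) with a≤c, −a<b≤a
flip sign back: reduced form of g is (-19,-12,-28)
reduced forms (-19, -12, -28) vs (-19, -12, -28) ⇒ equivalent

yes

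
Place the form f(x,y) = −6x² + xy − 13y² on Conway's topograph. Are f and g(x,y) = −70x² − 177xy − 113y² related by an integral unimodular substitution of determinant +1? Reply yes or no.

D₁ = -311, D₂ = -311
f is negative-definite; reduce −f:
−f: reduced (well bottom): (6,-1,13) with a≤c, −a<b≤a
flip sign back: reduced form of f is (-6,1,-13)
g is negative-definite; reduce −g:
−g: translate: b→37 (≡177 mod 140), so (70,177,113)→(70,37,6)
−g: flip: (70,37,6)→(6,-37,70)
−g: translate: b→-1 (≡-37 mod 12), so (6,-37,70)→(6,-1,13)
−g: reduced (well bottom): (6,-1,13) with a≤c, −a<b≤a
flip sign back: reduced form of g is (-6,1,-13)
reduced forms (-6, 1, -13) vs (-6, 1, -13) ⇒ equivalent

yes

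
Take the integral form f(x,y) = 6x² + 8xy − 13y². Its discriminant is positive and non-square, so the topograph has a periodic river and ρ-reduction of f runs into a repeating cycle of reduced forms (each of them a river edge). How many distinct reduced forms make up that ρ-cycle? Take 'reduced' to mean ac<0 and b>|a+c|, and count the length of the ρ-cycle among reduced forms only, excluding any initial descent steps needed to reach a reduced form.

D = 376, ⌊√D⌋ = 19
river: ρ → (-13,18,1)
river: ρ → (1,18,-13)
river: ρ → (-13,8,6)
river: ρ → (6,16,-5)
river: ρ → (-5,14,9)
river: ρ → (9,4,-10)
river: ρ → (-10,16,3)
river: ρ → (3,14,-15)
river: ρ → (-15,16,2)
river: ρ → (2,16,-15)
river: ρ → (-15,14,3)
river: ρ → (3,16,-10)
river: ρ → (-10,4,9)
river: ρ → (9,14,-5)
river: ρ → (-5,16,6)
river: ρ → (6,8,-13)
ρ-cycle length = 16 (tail of 0 descent steps not counted)

16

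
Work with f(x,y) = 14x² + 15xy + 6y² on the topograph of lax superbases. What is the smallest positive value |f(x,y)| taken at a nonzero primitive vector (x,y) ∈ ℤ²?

translate: b→-13 (≡15 mod 28), so (14,15,6)→(14,-13,5)
flip: (14,-13,5)→(5,13,14)
translate: b→3 (≡13 mod 10), so (5,13,14)→(5,3,6)
reduced (well bottom): (5,3,6) with a≤c, −a<b≤a
well minimum = a = 5

5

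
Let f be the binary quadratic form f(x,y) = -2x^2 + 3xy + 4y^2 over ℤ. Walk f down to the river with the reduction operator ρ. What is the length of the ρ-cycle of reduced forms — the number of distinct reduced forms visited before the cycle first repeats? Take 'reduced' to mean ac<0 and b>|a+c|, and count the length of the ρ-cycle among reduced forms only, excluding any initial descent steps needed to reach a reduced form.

D = 41, ⌊√D⌋ = 6
river: ρ → (4,5,-1)
river: ρ → (-1,5,4)
river: ρ → (4,3,-2)
river: ρ → (-2,5,2)
river: ρ → (2,3,-4)
river: ρ → (-4,5,1)
river: ρ → (1,5,-4)
river: ρ → (-4,3,2)
river: ρ → (2,5,-2)
river: ρ → (-2,3,4)
ρ-cycle length = 10 (tail of 0 descent steps not counted)

10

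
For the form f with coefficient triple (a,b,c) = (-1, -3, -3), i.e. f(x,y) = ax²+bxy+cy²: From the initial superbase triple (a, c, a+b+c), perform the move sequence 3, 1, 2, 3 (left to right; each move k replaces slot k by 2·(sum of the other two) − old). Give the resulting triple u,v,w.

start (-1,-3,-7) = (f(1,0),f(0,1),f(1,1))
replace slot 3: 2·((-1)+(-3)) − (-7) = -1 → (-1,-3,-1)
replace slot 1: 2·((-3)+(-1)) − (-1) = -7 → (-7,-3,-1)
replace slot 2: 2·((-7)+(-1)) − (-3) = -13 → (-7,-13,-1)
replace slot 3: 2·((-7)+(-13)) − (-1) = -39 → (-7,-13,-39)

-7,-13,-39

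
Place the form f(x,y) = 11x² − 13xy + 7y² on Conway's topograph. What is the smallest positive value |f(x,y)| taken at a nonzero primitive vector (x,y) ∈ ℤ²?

translate: b→9 (≡-13 mod 22), so (11,-13,7)→(11,9,5)
flip: (11,9,5)→(5,-9,11)
translate: b→1 (≡-9 mod 10), so (5,-9,11)→(5,1,7)
reduced (well bottom): (5,1,7) with a≤c, −a<b≤a
well minimum = a = 5

5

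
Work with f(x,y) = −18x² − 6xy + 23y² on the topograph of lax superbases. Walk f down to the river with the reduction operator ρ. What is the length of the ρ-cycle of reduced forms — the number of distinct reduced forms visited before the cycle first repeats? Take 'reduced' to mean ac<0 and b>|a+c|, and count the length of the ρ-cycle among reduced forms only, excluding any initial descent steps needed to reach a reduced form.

D = 1692, ⌊√D⌋ = 41
descent: ρ → (23,6,-18)  [lands on river]
river: ρ → (-18,30,11)
river: ρ → (11,36,-9)
river: ρ → (-9,36,11)
river: ρ → (11,30,-18)
river: ρ → (-18,6,23)
river: ρ → (23,40,-1)
river: ρ → (-1,40,23)
ρ-cycle length = 8 (tail of 1 descent step not counted)

8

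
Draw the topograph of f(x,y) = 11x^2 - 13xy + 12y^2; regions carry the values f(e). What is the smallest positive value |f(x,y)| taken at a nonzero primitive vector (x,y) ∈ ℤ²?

translate: b→9 (≡-13 mod 22), so (11,-13,12)→(11,9,10)
flip: (11,9,10)→(10,-9,11)
reduced (well bottom): (10,-9,11) with a≤c, −a<b≤a
well minimum = a = 10

10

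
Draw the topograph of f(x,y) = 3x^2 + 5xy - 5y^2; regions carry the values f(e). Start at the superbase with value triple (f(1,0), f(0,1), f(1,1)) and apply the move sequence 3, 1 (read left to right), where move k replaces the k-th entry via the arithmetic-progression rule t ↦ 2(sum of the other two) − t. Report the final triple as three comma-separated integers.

start (3,-5,3) = (f(1,0),f(0,1),f(1,1))
replace slot 3: 2·(3+(-5)) − 3 = -7 → (3,-5,-7)
replace slot 1: 2·((-5)+(-7)) − 3 = -27 → (-27,-5,-7)

-27,-5,-7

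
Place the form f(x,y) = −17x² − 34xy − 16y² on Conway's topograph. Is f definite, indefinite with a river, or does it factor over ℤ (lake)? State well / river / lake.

D = b²−4ac = (-34)² − 4·(-17)·(-16) = 68
D > 0 non-square ⇒ indefinite ⇒ periodic river

river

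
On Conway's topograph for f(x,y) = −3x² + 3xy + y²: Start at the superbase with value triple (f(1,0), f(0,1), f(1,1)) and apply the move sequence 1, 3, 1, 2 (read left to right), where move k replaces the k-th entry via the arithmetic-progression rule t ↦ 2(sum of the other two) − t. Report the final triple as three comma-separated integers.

start (-3,1,1) = (f(1,0),f(0,1),f(1,1))
replace slot 1: 2·(1+1) − (-3) = 7 → (7,1,1)
replace slot 3: 2·(7+1) − 1 = 15 → (7,1,15)
replace slot 1: 2·(1+15) − 7 = 25 → (25,1,15)
replace slot 2: 2·(25+15) − 1 = 79 → (25,79,15)

25,79,15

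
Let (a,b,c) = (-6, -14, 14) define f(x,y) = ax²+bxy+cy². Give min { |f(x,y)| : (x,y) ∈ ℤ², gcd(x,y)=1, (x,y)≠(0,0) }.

descent: ρ → (14,14,-6)  [lands on river]
river: ρ → (-6,22,2)
river: ρ → (2,22,-6)
river: ρ → (-6,14,14)
closes: descent 1, river 4
min |a| on river = 2

2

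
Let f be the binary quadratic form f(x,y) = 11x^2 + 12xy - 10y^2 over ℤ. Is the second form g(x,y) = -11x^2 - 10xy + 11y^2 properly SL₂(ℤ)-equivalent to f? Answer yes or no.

D₁ = 584, D₂ = 584
river cycle of f (length 8): (-10, 8, 13), (13, 18, -5), (-5, 22, 5), (5, 18, -13), (-13, 8, 10), (10, 12, -11), (-11, 10, 11), (11, 12, -10)
river cycle of g (length 8): (11, 10, -11), (-11, 12, 10), (10, 8, -13), (-13, 18, 5), (5, 22, -5), (-5, 18, 13), (13, 8, -10), (-10, 12, 11)
cycles differ ⇒ inequivalent

no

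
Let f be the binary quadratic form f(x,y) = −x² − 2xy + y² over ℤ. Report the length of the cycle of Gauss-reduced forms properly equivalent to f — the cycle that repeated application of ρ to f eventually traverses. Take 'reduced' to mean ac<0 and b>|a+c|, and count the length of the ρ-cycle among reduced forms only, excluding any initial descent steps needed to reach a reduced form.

D = 8, ⌊√D⌋ = 2
descent: ρ → (1,2,-1)  [lands on river]
river: ρ → (-1,2,1)
ρ-cycle length = 2 (tail of 1 descent step not counted)

2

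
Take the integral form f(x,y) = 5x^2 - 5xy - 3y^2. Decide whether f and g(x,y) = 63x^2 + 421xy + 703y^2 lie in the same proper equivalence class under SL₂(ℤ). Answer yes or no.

D₁ = 85, D₂ = 85
river cycle of f (length 6): (-3, 5, 5), (5, 5, -3), (-3, 7, 3), (3, 5, -5), (-5, 5, 3), (3, 7, -3)
river cycle of g (length 6): (-3, 7, 3), (3, 5, -5), (-5, 5, 3), (3, 7, -3), (-3, 5, 5), (5, 5, -3)
cycles coincide ⇒ equivalent

yes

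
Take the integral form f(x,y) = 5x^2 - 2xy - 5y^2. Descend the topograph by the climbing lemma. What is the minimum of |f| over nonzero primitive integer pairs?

descent: ρ → (-5,2,5)  [lands on river]
river: ρ → (5,8,-2)
river: ρ → (-2,8,5)
river: ρ → (5,2,-5)
river: ρ → (-5,8,2)
river: ρ → (2,8,-5)
closes: descent 1, river 6
min |a| on river = 2

2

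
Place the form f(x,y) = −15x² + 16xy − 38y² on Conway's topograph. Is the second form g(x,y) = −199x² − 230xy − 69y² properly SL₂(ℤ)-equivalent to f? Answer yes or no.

D₁ = -2024, D₂ = -2024
f is negative-definite; reduce −f:
−f: translate: b→14 (≡-16 mod 30), so (15,-16,38)→(15,14,37)
−f: reduced (well bottom): (15,14,37) with a≤c, −a<b≤a
flip sign back: reduced form of f is (-15,-14,-37)
g is negative-definite; reduce −g:
−g: translate: b→-168 (≡230 mod 398), so (199,230,69)→(199,-168,38)
−g: flip: (199,-168,38)→(38,168,199)
−g: translate: b→16 (≡168 mod 76), so (38,168,199)→(38,16,15)
−g: flip: (38,16,15)→(15,-16,38)
−g: translate: b→14 (≡-16 mod 30), so (15,-16,38)→(15,14,37)
−g: reduced (well bottom): (15,14,37) with a≤c, −a<b≤a
flip sign back: reduced form of g is (-15,-14,-37)
reduced forms (-15, -14, -37) vs (-15, -14, -37) ⇒ equivalent

yes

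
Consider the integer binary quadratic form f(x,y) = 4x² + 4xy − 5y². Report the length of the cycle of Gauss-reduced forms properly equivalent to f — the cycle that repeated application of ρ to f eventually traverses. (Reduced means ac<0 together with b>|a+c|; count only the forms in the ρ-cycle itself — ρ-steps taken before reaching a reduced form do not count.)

D = 96, ⌊√D⌋ = 9
river: ρ → (-5,6,3)
river: ρ → (3,6,-5)
river: ρ → (-5,4,4)
river: ρ → (4,4,-5)
ρ-cycle length = 4 (tail of 0 descent steps not counted)

4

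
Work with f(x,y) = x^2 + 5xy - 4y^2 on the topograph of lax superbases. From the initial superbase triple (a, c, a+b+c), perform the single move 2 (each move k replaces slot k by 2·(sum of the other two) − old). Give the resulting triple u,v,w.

start (1,-4,2) = (f(1,0),f(0,1),f(1,1))
replace slot 2: 2·(1+2) − (-4) = 10 → (1,10,2)

1,10,2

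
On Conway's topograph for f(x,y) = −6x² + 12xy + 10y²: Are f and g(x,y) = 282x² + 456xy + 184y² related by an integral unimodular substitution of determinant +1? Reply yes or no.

D₁ = 384, D₂ = 384
river cycle of f (length 4): (10, 8, -8), (-8, 8, 10), (10, 12, -6), (-6, 12, 10)
river cycle of g (length 4): (10, 8, -8), (-8, 8, 10), (10, 12, -6), (-6, 12, 10)
cycles coincide ⇒ equivalent

yes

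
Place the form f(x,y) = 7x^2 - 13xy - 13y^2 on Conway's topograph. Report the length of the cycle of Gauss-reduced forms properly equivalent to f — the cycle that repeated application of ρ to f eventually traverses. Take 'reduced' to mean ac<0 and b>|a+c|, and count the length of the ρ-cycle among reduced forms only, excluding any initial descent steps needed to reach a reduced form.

D = 533, ⌊√D⌋ = 23
descent: ρ → (-13,13,7)  [lands on river]
river: ρ → (7,15,-11)
river: ρ → (-11,7,11)
river: ρ → (11,15,-7)
river: ρ → (-7,13,13)
river: ρ → (13,13,-7)
river: ρ → (-7,15,11)
river: ρ → (11,7,-11)
river: ρ → (-11,15,7)
river: ρ → (7,13,-13)
ρ-cycle length = 10 (tail of 1 descent step not counted)

10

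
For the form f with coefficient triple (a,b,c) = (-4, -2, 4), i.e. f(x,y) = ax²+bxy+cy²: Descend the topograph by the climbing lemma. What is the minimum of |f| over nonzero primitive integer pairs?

descent: ρ → (4,2,-4)  [lands on river]
river: ρ → (-4,6,2)
river: ρ → (2,6,-4)
river: ρ → (-4,2,4)
river: ρ → (4,6,-2)
river: ρ → (-2,6,4)
closes: descent 1, river 6
min |a| on river = 2

2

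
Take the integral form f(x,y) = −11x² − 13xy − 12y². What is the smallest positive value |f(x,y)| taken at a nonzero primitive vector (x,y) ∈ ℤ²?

translate: b→-9 (≡13 mod 22), so (11,13,12)→(11,-9,10)
flip: (11,-9,10)→(10,9,11)
reduced (well bottom): (10,9,11) with a≤c, −a<b≤a
well minimum |f| = |-10| = 10 (negative-definite)

10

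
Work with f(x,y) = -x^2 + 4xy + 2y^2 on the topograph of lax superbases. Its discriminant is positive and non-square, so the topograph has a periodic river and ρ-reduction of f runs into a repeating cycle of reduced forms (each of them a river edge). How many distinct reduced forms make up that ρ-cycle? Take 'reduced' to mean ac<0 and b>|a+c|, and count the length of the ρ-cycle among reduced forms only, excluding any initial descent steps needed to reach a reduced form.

D = 24, ⌊√D⌋ = 4
river: ρ → (2,4,-1)
river: ρ → (-1,4,2)
ρ-cycle length = 2 (tail of 0 descent steps not counted)

2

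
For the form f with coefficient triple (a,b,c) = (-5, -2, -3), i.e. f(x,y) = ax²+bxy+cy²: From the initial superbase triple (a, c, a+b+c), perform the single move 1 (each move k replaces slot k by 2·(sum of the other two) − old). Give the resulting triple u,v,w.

start (-5,-3,-10) = (f(1,0),f(0,1),f(1,1))
replace slot 1: 2·((-3)+(-10)) − (-5) = -21 → (-21,-3,-10)

-21,-3,-10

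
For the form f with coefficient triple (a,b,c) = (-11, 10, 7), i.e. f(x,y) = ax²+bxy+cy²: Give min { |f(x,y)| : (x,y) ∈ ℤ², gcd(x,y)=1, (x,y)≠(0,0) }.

river: ρ → (7,18,-3)
river: ρ → (-3,18,7)
river: ρ → (7,10,-11)
river: ρ → (-11,12,6)
river: ρ → (6,12,-11)
river: ρ → (-11,10,7)
closes: descent 0, river 6
min |a| on river = 3

3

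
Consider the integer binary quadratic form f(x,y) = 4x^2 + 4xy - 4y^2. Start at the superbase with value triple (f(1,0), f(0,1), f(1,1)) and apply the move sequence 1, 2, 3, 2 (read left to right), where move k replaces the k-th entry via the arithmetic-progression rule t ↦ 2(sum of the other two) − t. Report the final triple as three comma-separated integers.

start (4,-4,4) = (f(1,0),f(0,1),f(1,1))
replace slot 1: 2·((-4)+4) − 4 = -4 → (-4,-4,4)
replace slot 2: 2·((-4)+4) − (-4) = 4 → (-4,4,4)
replace slot 3: 2·((-4)+4) − 4 = -4 → (-4,4,-4)
replace slot 2: 2·((-4)+(-4)) − 4 = -20 → (-4,-20,-4)

-4,-20,-4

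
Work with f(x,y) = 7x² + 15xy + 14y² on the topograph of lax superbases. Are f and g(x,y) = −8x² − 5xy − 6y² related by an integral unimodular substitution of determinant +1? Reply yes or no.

D₁ = -167, D₂ = -167
f: translate: b→1 (≡15 mod 14), so (7,15,14)→(7,1,6)
f: flip: (7,1,6)→(6,-1,7)
f: reduced (well bottom): (6,-1,7) with a≤c, −a<b≤a
g is negative-definite; reduce −g:
−g: flip: (8,5,6)→(6,-5,8)
−g: reduced (well bottom): (6,-5,8) with a≤c, −a<b≤a
flip sign back: reduced form of g is (-6,5,-8)
reduced forms (6, -1, 7) vs (-6, 5, -8) ⇒ inequivalent

no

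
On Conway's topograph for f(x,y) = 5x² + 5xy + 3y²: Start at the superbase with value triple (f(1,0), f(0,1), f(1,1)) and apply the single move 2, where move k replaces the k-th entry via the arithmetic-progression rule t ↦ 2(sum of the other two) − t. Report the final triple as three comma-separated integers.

start (5,3,13) = (f(1,0),f(0,1),f(1,1))
replace slot 2: 2·(5+13) − 3 = 33 → (5,33,13)

5,33,13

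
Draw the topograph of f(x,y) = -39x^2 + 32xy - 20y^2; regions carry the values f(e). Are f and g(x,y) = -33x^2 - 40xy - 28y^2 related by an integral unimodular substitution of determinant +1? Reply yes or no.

D₁ = -2096, D₂ = -2096
f is negative-definite; reduce −f:
−f: flip: (39,-32,20)→(20,32,39)
−f: translate: b→-8 (≡32 mod 40), so (20,32,39)→(20,-8,27)
−f: reduced (well bottom): (20,-8,27) with a≤c, −a<b≤a
flip sign back: reduced form of f is (-20,8,-27)
g is negative-definite; reduce −g:
−g: translate: b→-26 (≡40 mod 66), so (33,40,28)→(33,-26,21)
−g: flip: (33,-26,21)→(21,26,33)
−g: translate: b→-16 (≡26 mod 42), so (21,26,33)→(21,-16,28)
−g: reduced (well bottom): (21,-16,28) with a≤c, −a<b≤a
flip sign back: reduced form of g is (-21,16,-28)
reduced forms (-20, 8, -27) vs (-21, 16, -28) ⇒ inequivalent

no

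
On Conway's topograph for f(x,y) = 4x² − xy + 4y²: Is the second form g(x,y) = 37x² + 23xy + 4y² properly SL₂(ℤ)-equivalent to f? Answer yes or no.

D₁ = -63, D₂ = -63
f: flip: (4,-1,4)→(4,1,4)
f: reduced (well bottom): (4,1,4) with a≤c, −a<b≤a
g: flip: (37,23,4)→(4,-23,37)
g: translate: b→1 (≡-23 mod 8), so (4,-23,37)→(4,1,4)
g: reduced (well bottom): (4,1,4) with a≤c, −a<b≤a
reduced forms (4, 1, 4) vs (4, 1, 4) ⇒ equivalent

yes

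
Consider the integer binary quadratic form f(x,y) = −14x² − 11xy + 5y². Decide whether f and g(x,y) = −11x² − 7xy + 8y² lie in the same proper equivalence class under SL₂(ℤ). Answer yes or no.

D₁ = 401, D₂ = 401
river cycle of f (length 6): (5, 11, -14), (-14, 17, 2), (2, 19, -5), (-5, 11, 14), (14, 17, -2), (-2, 19, 5)
river cycle of g (length 10): (8, 7, -11), (-11, 15, 4), (4, 17, -7), (-7, 11, 10), (10, 9, -8), (-8, 7, 11), (11, 15, -4), (-4, 17, 7), (7, 11, -10), (-10, 9, 8)
cycles differ ⇒ inequivalent

no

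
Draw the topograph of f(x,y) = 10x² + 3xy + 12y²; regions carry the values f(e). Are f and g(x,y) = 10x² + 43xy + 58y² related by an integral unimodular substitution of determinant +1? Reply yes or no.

D₁ = -471, D₂ = -471
f: reduced (well bottom): (10,3,12) with a≤c, −a<b≤a
g: translate: b→3 (≡43 mod 20), so (10,43,58)→(10,3,12)
g: reduced (well bottom): (10,3,12) with a≤c, −a<b≤a
reduced forms (10, 3, 12) vs (10, 3, 12) ⇒ equivalent

yes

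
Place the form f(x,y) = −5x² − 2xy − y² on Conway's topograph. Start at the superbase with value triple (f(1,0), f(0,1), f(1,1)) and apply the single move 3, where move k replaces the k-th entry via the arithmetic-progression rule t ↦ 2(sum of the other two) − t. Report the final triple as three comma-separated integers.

start (-5,-1,-8) = (f(1,0),f(0,1),f(1,1))
replace slot 3: 2·((-5)+(-1)) − (-8) = -4 → (-5,-1,-4)

-5,-1,-4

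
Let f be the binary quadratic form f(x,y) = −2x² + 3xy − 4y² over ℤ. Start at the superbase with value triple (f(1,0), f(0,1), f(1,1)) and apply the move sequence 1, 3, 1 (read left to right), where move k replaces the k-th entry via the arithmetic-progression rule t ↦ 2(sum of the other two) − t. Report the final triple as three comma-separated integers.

start (-2,-4,-3) = (f(1,0),f(0,1),f(1,1))
replace slot 1: 2·((-4)+(-3)) − (-2) = -12 → (-12,-4,-3)
replace slot 3: 2·((-12)+(-4)) − (-3) = -29 → (-12,-4,-29)
replace slot 1: 2·((-4)+(-29)) − (-12) = -54 → (-54,-4,-29)

-54,-4,-29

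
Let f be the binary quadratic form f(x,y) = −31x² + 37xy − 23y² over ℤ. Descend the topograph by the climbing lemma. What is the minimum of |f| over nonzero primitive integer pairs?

translate: b→25 (≡-37 mod 62), so (31,-37,23)→(31,25,17)
flip: (31,25,17)→(17,-25,31)
translate: b→9 (≡-25 mod 34), so (17,-25,31)→(17,9,23)
reduced (well bottom): (17,9,23) with a≤c, −a<b≤a
well minimum |f| = |-17| = 17 (negative-definite)

17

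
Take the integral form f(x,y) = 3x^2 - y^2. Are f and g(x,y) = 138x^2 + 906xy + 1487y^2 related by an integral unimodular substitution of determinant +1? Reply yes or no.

D₁ = 12, D₂ = 12
river cycle of f (length 2): (-1, 2, 2), (2, 2, -1)
river cycle of g (length 2): (2, 2, -1), (-1, 2, 2)
cycles coincide ⇒ equivalent

yes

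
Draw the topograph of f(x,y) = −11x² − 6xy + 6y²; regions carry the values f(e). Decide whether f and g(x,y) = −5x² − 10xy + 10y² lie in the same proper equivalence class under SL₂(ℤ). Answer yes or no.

D₁ = 300, D₂ = 300
river cycle of f (length 4): (6, 6, -11), (-11, 16, 1), (1, 16, -11), (-11, 6, 6)
river cycle of g (length 2): (10, 10, -5), (-5, 10, 10)
cycles differ ⇒ inequivalent

no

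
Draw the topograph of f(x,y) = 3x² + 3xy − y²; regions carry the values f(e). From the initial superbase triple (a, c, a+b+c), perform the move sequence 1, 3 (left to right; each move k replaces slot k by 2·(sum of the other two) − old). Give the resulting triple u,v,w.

start (3,-1,5) = (f(1,0),f(0,1),f(1,1))
replace slot 1: 2·((-1)+5) − 3 = 5 → (5,-1,5)
replace slot 3: 2·(5+(-1)) − 5 = 3 → (5,-1,3)

5,-1,3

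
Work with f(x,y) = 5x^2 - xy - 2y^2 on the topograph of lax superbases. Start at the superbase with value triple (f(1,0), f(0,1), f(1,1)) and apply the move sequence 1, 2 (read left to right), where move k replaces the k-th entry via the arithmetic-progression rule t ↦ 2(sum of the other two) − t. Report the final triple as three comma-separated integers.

start (5,-2,2) = (f(1,0),f(0,1),f(1,1))
replace slot 1: 2·((-2)+2) − 5 = -5 → (-5,-2,2)
replace slot 2: 2·((-5)+2) − (-2) = -4 → (-5,-4,2)

-5,-4,2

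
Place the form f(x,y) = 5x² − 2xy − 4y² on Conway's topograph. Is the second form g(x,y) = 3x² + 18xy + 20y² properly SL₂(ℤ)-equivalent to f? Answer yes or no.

D₁ = 84, D₂ = 84
river cycle of f (length 6): (-4, 2, 5), (5, 8, -1), (-1, 8, 5), (5, 2, -4), (-4, 6, 3), (3, 6, -4)
river cycle of g (length 6): (3, 6, -4), (-4, 2, 5), (5, 8, -1), (-1, 8, 5), (5, 2, -4), (-4, 6, 3)
cycles coincide ⇒ equivalent

yes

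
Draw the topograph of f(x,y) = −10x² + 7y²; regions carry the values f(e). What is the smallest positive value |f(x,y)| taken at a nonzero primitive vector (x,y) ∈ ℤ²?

descent: ρ → (7,14,-3)  [lands on river]
river: ρ → (-3,16,2)
river: ρ → (2,16,-3)
river: ρ → (-3,14,7)
closes: descent 1, river 4
min |a| on river = 2

2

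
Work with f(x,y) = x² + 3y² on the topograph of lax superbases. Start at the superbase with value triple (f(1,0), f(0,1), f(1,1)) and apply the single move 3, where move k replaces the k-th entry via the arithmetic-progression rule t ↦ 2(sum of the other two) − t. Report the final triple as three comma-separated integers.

start (1,3,4) = (f(1,0),f(0,1),f(1,1))
replace slot 3: 2·(1+3) − 4 = 4 → (1,3,4)

1,3,4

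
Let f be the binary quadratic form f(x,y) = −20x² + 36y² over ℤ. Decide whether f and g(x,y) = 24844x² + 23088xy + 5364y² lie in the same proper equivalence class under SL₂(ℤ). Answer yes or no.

D₁ = 2880, D₂ = 2880
river cycle of f (length 6): (-20, 40, 16), (16, 24, -36), (-36, 48, 4), (4, 48, -36), (-36, 24, 16), (16, 40, -20)
river cycle of g (length 6): (16, 40, -20), (-20, 40, 16), (16, 24, -36), (-36, 48, 4), (4, 48, -36), (-36, 24, 16)
cycles coincide ⇒ equivalent

yes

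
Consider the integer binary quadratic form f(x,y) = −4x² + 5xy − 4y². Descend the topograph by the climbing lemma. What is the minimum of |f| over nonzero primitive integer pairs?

translate: b→3 (≡-5 mod 8), so (4,-5,4)→(4,3,3)
flip: (4,3,3)→(3,-3,4)
translate: b→3 (≡-3 mod 6), so (3,-3,4)→(3,3,4)
reduced (well bottom): (3,3,4) with a≤c, −a<b≤a
well minimum |f| = |-3| = 3 (negative-definite)

3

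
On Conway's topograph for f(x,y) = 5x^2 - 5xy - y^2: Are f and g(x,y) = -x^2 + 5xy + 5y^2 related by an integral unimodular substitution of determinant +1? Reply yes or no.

D₁ = 45, D₂ = 45
river cycle of f (length 2): (-1, 5, 5), (5, 5, -1)
river cycle of g (length 2): (5, 5, -1), (-1, 5, 5)
cycles coincide ⇒ equivalent

yes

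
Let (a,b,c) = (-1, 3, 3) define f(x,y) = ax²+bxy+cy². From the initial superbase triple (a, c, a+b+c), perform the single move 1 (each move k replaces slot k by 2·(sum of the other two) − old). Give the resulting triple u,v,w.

start (-1,3,5) = (f(1,0),f(0,1),f(1,1))
replace slot 1: 2·(3+5) − (-1) = 17 → (17,3,5)

17,3,5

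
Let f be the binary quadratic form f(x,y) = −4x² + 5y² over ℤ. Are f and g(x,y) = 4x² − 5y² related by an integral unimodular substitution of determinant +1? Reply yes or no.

D₁ = 80, D₂ = 80
river cycle of f (length 2): (-4, 8, 1), (1, 8, -4)
river cycle of g (length 2): (4, 8, -1), (-1, 8, 4)
cycles differ ⇒ inequivalent

no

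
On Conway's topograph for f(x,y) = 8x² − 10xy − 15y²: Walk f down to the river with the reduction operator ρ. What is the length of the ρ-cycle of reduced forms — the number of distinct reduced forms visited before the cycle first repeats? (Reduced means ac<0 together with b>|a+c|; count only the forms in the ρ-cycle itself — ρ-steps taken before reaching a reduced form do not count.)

D = 580, ⌊√D⌋ = 24
descent: ρ → (-15,10,8)  [lands on river]
river: ρ → (8,22,-3)
river: ρ → (-3,20,15)
river: ρ → (15,10,-8)
river: ρ → (-8,22,3)
river: ρ → (3,20,-15)
ρ-cycle length = 6 (tail of 1 descent step not counted)

6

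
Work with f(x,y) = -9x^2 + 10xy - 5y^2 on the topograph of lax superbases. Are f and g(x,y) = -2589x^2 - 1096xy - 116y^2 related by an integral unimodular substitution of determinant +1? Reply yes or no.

D₁ = -80, D₂ = -80
f is negative-definite; reduce −f:
−f: translate: b→8 (≡-10 mod 18), so (9,-10,5)→(9,8,4)
−f: flip: (9,8,4)→(4,-8,9)
−f: translate: b→0 (≡-8 mod 8), so (4,-8,9)→(4,0,5)
−f: reduced (well bottom): (4,0,5) with a≤c, −a<b≤a
flip sign back: reduced form of f is (-4,0,-5)
g is negative-definite; reduce −g:
−g: flip: (2589,1096,116)→(116,-1096,2589)
−g: translate: b→64 (≡-1096 mod 232), so (116,-1096,2589)→(116,64,9)
−g: flip: (116,64,9)→(9,-64,116)
−g: translate: b→8 (≡-64 mod 18), so (9,-64,116)→(9,8,4)
−g: flip: (9,8,4)→(4,-8,9)
−g: translate: b→0 (≡-8 mod 8), so (4,-8,9)→(4,0,5)
−g: reduced (well bottom): (4,0,5) with a≤c, −a<b≤a
flip sign back: reduced form of g is (-4,0,-5)
reduced forms (-4, 0, -5) vs (-4, 0, -5) ⇒ equivalent

yes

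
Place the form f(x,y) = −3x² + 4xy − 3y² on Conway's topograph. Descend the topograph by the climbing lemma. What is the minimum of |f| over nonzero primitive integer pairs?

translate: b→2 (≡-4 mod 6), so (3,-4,3)→(3,2,2)
flip: (3,2,2)→(2,-2,3)
translate: b→2 (≡-2 mod 4), so (2,-2,3)→(2,2,3)
reduced (well bottom): (2,2,3) with a≤c, −a<b≤a
well minimum |f| = |-2| = 2 (negative-definite)

2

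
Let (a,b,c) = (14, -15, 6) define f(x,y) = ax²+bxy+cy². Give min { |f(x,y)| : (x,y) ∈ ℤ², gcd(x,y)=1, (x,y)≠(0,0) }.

translate: b→13 (≡-15 mod 28), so (14,-15,6)→(14,13,5)
flip: (14,13,5)→(5,-13,14)
translate: b→-3 (≡-13 mod 10), so (5,-13,14)→(5,-3,6)
reduced (well bottom): (5,-3,6) with a≤c, −a<b≤a
well minimum = a = 5

5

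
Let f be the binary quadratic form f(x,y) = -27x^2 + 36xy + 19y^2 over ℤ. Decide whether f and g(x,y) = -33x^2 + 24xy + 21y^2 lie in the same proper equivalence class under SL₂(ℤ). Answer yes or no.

D₁ = 3348, D₂ = 3348
river cycle of f (length 12): (19, 40, -23), (-23, 52, 7), (7, 46, -44), (-44, 42, 9), (9, 48, -29), (-29, 10, 28), (28, 46, -11), (-11, 42, 36), (36, 30, -17), (-17, 38, 28), … (2 more)
river cycle of g (length 10): (21, 18, -36), (-36, 54, 3), (3, 54, -36), (-36, 18, 21), (21, 24, -33), (-33, 42, 12), (12, 54, -9), (-9, 54, 12), (12, 42, -33), (-33, 24, 21)
cycles differ ⇒ inequivalent

no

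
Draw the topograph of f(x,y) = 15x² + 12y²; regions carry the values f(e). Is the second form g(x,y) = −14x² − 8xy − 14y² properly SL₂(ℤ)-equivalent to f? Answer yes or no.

D₁ = -720, D₂ = -720
f: flip: (15,0,12)→(12,0,15)
f: reduced (well bottom): (12,0,15) with a≤c, −a<b≤a
g is negative-definite; reduce −g:
−g: reduced (well bottom): (14,8,14) with a≤c, −a<b≤a
flip sign back: reduced form of g is (-14,-8,-14)
reduced forms (12, 0, 15) vs (-14, -8, -14) ⇒ inequivalent

no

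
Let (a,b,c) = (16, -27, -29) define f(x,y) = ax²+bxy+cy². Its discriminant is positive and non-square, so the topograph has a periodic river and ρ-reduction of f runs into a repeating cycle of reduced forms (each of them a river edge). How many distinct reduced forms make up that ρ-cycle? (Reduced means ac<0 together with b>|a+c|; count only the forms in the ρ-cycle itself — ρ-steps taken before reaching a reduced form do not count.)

D = 2585, ⌊√D⌋ = 50
descent: ρ → (-29,27,16)  [lands on river]
river: ρ → (16,37,-19)
river: ρ → (-19,39,14)
river: ρ → (14,45,-10)
river: ρ → (-10,35,34)
river: ρ → (34,33,-11)
river: ρ → (-11,33,34)
river: ρ → (34,35,-10)
river: ρ → (-10,45,14)
river: ρ → (14,39,-19)
river: ρ → (-19,37,16)
river: ρ → (16,27,-29)
river: ρ → (-29,31,14)
river: ρ → (14,25,-35)
river: ρ → (-35,45,4)
river: ρ → (4,43,-46)
river: ρ → (-46,49,1)
river: ρ → (1,49,-46)
river: ρ → (-46,43,4)
river: ρ → (4,45,-35)
river: ρ → (-35,25,14)
river: ρ → (14,31,-29)
ρ-cycle length = 22 (tail of 1 descent step not counted)

22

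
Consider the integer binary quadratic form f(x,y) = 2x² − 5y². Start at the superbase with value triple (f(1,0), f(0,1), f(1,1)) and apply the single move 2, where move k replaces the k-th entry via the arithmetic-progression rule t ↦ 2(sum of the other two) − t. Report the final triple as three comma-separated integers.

start (2,-5,-3) = (f(1,0),f(0,1),f(1,1))
replace slot 2: 2·(2+(-3)) − (-5) = 3 → (2,3,-3)

2,3,-3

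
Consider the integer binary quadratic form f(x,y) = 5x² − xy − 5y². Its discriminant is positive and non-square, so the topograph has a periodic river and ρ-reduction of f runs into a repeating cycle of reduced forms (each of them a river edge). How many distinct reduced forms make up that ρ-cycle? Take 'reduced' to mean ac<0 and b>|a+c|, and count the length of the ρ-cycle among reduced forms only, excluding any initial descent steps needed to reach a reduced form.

D = 101, ⌊√D⌋ = 10
descent: ρ → (-5,1,5)  [lands on river]
river: ρ → (5,9,-1)
river: ρ → (-1,9,5)
river: ρ → (5,1,-5)
river: ρ → (-5,9,1)
river: ρ → (1,9,-5)
ρ-cycle length = 6 (tail of 1 descent step not counted)

6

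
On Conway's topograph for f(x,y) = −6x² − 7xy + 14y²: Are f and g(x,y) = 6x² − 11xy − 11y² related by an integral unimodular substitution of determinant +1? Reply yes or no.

D₁ = 385, D₂ = 385
river cycle of f (length 12): (-6, 17, 4), (4, 15, -10), (-10, 5, 9), (9, 13, -6), (-6, 11, 11), (11, 11, -6), (-6, 13, 9), (9, 5, -10), (-10, 15, 4), (4, 17, -6), … (2 more)
river cycle of g (length 12): (-11, 11, 6), (6, 13, -9), (-9, 5, 10), (10, 15, -4), (-4, 17, 6), (6, 19, -1), (-1, 19, 6), (6, 17, -4), (-4, 15, 10), (10, 5, -9), … (2 more)
cycles differ ⇒ inequivalent

no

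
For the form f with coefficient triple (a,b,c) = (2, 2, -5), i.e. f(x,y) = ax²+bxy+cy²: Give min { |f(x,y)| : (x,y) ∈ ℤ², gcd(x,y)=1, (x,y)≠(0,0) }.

descent: ρ → (-5,-2,2)
descent: ρ → (2,6,-1)  [lands on river]
river: ρ → (-1,6,2)
closes: descent 2, river 2
min |a| on river = 1

1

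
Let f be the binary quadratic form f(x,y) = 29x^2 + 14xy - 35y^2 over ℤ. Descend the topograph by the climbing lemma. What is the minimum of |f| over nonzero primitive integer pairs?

river: ρ → (-35,56,8)
river: ρ → (8,56,-35)
river: ρ → (-35,14,29)
river: ρ → (29,44,-20)
river: ρ → (-20,36,37)
river: ρ → (37,38,-19)
river: ρ → (-19,38,37)
river: ρ → (37,36,-20)
river: ρ → (-20,44,29)
river: ρ → (29,14,-35)
closes: descent 0, river 10
min |a| on river = 8

8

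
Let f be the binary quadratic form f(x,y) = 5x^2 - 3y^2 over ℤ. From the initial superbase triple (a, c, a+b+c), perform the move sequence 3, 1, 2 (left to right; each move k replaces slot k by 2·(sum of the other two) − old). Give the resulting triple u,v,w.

start (5,-3,2) = (f(1,0),f(0,1),f(1,1))
replace slot 3: 2·(5+(-3)) − 2 = 2 → (5,-3,2)
replace slot 1: 2·((-3)+2) − 5 = -7 → (-7,-3,2)
replace slot 2: 2·((-7)+2) − (-3) = -7 → (-7,-7,2)

-7,-7,2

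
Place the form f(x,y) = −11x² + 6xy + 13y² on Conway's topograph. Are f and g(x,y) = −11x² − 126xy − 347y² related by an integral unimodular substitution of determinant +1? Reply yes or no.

D₁ = 608, D₂ = 608
river cycle of f (length 6): (13, 20, -4), (-4, 20, 13), (13, 6, -11), (-11, 16, 8), (8, 16, -11), (-11, 6, 13)
river cycle of g (length 6): (-11, 6, 13), (13, 20, -4), (-4, 20, 13), (13, 6, -11), (-11, 16, 8), (8, 16, -11)
cycles coincide ⇒ equivalent

yes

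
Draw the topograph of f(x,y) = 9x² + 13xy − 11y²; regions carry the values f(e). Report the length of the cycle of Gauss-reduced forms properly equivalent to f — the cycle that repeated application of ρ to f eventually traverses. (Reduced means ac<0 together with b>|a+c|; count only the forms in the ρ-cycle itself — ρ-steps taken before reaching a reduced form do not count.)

D = 565, ⌊√D⌋ = 23
river: ρ → (-11,9,11)
river: ρ → (11,13,-9)
river: ρ → (-9,23,1)
river: ρ → (1,23,-9)
river: ρ → (-9,13,11)
river: ρ → (11,9,-11)
river: ρ → (-11,13,9)
river: ρ → (9,23,-1)
river: ρ → (-1,23,9)
river: ρ → (9,13,-11)
ρ-cycle length = 10 (tail of 0 descent steps not counted)

10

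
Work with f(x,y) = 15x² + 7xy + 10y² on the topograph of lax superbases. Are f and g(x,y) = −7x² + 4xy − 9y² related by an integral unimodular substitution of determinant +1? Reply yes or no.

D₁ = -551, D₂ = -236
discriminants differ ⇒ not SL₂(ℤ)-equivalent

no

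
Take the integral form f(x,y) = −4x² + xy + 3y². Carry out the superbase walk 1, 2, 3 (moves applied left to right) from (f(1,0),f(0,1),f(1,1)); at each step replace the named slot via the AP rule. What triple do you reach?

start (-4,3,0) = (f(1,0),f(0,1),f(1,1))
replace slot 1: 2·(3+0) − (-4) = 10 → (10,3,0)
replace slot 2: 2·(10+0) − 3 = 17 → (10,17,0)
replace slot 3: 2·(10+17) − 0 = 54 → (10,17,54)

10,17,54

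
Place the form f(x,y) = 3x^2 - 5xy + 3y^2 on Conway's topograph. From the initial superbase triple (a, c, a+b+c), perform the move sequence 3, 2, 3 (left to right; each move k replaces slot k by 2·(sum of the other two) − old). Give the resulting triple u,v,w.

start (3,3,1) = (f(1,0),f(0,1),f(1,1))
replace slot 3: 2·(3+3) − 1 = 11 → (3,3,11)
replace slot 2: 2·(3+11) − 3 = 25 → (3,25,11)
replace slot 3: 2·(3+25) − 11 = 45 → (3,25,45)

3,25,45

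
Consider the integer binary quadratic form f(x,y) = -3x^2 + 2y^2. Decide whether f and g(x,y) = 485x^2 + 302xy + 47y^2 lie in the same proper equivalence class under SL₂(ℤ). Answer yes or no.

D₁ = 24, D₂ = 24
river cycle of f (length 2): (2, 4, -1), (-1, 4, 2)
river cycle of g (length 2): (2, 4, -1), (-1, 4, 2)
cycles coincide ⇒ equivalent

yes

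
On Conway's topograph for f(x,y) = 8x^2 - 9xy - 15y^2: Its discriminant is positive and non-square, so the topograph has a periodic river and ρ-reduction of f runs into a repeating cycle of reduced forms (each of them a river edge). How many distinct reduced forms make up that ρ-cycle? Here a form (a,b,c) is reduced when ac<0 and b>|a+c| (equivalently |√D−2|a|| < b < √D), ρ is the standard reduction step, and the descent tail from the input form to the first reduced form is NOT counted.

D = 561, ⌊√D⌋ = 23
descent: ρ → (-15,9,8)  [lands on river]
river: ρ → (8,23,-1)
river: ρ → (-1,23,8)
river: ρ → (8,9,-15)
river: ρ → (-15,21,2)
river: ρ → (2,23,-4)
river: ρ → (-4,17,17)
river: ρ → (17,17,-4)
river: ρ → (-4,23,2)
river: ρ → (2,21,-15)
ρ-cycle length = 10 (tail of 1 descent step not counted)

10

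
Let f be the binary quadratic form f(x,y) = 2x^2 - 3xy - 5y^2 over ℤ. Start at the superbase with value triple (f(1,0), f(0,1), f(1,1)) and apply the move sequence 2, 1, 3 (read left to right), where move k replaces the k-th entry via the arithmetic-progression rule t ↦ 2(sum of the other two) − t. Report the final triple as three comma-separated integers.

start (2,-5,-6) = (f(1,0),f(0,1),f(1,1))
replace slot 2: 2·(2+(-6)) − (-5) = -3 → (2,-3,-6)
replace slot 1: 2·((-3)+(-6)) − 2 = -20 → (-20,-3,-6)
replace slot 3: 2·((-20)+(-3)) − (-6) = -40 → (-20,-3,-40)

-20,-3,-40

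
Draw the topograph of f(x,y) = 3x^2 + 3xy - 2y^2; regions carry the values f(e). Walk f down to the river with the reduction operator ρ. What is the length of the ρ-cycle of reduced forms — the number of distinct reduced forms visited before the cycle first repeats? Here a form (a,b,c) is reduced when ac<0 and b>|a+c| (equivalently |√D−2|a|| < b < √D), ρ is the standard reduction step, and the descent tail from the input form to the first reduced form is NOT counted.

D = 33, ⌊√D⌋ = 5
river: ρ → (-2,5,1)
river: ρ → (1,5,-2)
river: ρ → (-2,3,3)
river: ρ → (3,3,-2)
ρ-cycle length = 4 (tail of 0 descent steps not counted)

4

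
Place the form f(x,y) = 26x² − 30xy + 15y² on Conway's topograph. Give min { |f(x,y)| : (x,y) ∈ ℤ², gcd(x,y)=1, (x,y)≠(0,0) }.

translate: b→22 (≡-30 mod 52), so (26,-30,15)→(26,22,11)
flip: (26,22,11)→(11,-22,26)
translate: b→0 (≡-22 mod 22), so (11,-22,26)→(11,0,15)
reduced (well bottom): (11,0,15) with a≤c, −a<b≤a
well minimum = a = 11

11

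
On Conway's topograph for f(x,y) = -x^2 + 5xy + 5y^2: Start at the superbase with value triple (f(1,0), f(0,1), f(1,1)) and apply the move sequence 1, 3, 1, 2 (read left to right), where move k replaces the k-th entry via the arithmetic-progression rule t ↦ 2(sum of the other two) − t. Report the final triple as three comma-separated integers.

start (-1,5,9) = (f(1,0),f(0,1),f(1,1))
replace slot 1: 2·(5+9) − (-1) = 29 → (29,5,9)
replace slot 3: 2·(29+5) − 9 = 59 → (29,5,59)
replace slot 1: 2·(5+59) − 29 = 99 → (99,5,59)
replace slot 2: 2·(99+59) − 5 = 311 → (99,311,59)

99,311,59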